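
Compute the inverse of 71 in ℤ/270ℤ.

251

gcd(270, 71):
  270 = 3·71 + 57
  71 = 1·57 + 14
  57 = 4·14 + 1
  14 = 14·1
so gcd(270, 71) = 1.
Back-substitute for Bézout coefficients:
  1 = 57 - 4·14
  ... = 71·(-19) + 270·(5)
So 71·-19 ≡ 1 (mod 270), and -19 mod 270 = 251.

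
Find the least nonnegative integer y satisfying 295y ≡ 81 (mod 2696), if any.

311

gcd(2696, 295) = 1.
1 divides 81, so solutions exist.
By Bézout, 295·(-329) + 2696·(36) = 1.
So 295·(-329) ≡ 1 (mod 2696); multiply by 81: y ≡ -26649 (mod 2696).
Smallest nonnegative: y = -26649 mod 2696 = 311.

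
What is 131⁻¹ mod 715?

131

gcd(715, 131):
  715 = 5*131 + 60
  131 = 2*60 + 11
  60 = 5*11 + 5
  11 = 2*5 + 1
  5 = 5*1
so gcd(715, 131) = 1.
Back-substitute for Bézout coefficients:
  1 = 11 - 2*5
  ... = 131*(131) + 715*(-24)
So 131*131 ≡ 1 (mod 715), and 131 mod 715 = 131.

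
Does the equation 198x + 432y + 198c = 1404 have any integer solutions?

gcd(432, 198) = 18.
gcd(18, 198) = 18.
18 divides 1404, so integer solutions exist.

yes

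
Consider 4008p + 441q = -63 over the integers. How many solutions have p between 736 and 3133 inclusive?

17

gcd(4008, 441) = 3  (4008 = 9*441 + 39, 441 = 11*39 + 12, 39 = 3*12 + 3, 12 = 4*3).
Back-substituting, 4008*(34) + 441*(-309) = 3.
Scale by -21: particular solution (-714, 6489); reduce p mod 147: (21, -191).
General solution: p = 21 + 147t, q = -191 - 1336t for integer t.
736 ≤ 21 + 147t ≤ 3133 gives t ∈ [5, 21], which is 17 values.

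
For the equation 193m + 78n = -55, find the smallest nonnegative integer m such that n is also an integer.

47

gcd(193, 78) = 1  (193 = 2*78 + 37, 78 = 2*37 + 4, 37 = 9*4 + 1, 4 = 4*1).
1 divides -55, so solutions exist.
Back-substituting, 193*(19) + 78*(-47) = 1.
Scale by -55/1 = -55: (m₀, n₀) = (-1045, 2585).
General solution: m = -1045 + 78t, n = 2585 - 193t for integer t.
m ≥ 0: smallest is -1045 mod 78 = 47 (at t = 14), with n = -117.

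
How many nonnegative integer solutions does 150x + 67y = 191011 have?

19

gcd(150, 67) = 1.
By Bézout, 150×(21) + 67×(-47) = 1.
One solution: (8, 2833).
General: x = 8 + 67t, y = 2833 - 150t.
x ≥ 0 ⇒ t ≥ 0; y ≥ 0 ⇒ t ≤ 18. So t ∈ [0, 18]: 19 solutions.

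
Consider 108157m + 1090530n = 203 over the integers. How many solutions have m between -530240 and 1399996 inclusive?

gcd(1090530, 108157):
  1090530 = 10·108157 + 8960
  108157 = 12·8960 + 637
  8960 = 14·637 + 42
  637 = 15·42 + 7
  42 = 6·7
so gcd(1090530, 108157) = 7.
Back-substitute for Bézout coefficients:
  7 = 637 - 15·42
  ... = 108157·(25681) + 1090530·(-2547)
Scale by 29: particular solution (744749, -73863); reduce m mod 155790: (121589, -12059).
General solution: m = 121589 + 155790t, n = -12059 - 15451t for integer t.
-530240 ≤ 121589 + 155790t ≤ 1399996 gives t ∈ [-4, 8], which is 13 values.

13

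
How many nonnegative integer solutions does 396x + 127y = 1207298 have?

gcd(396, 127) = 1.
By Bézout, 396*(17) + 127*(-53) = 1.
One solution: (104, 9182).
General: x = 104 + 127t, y = 9182 - 396t.
x ≥ 0 ⇒ t ≥ 0; y ≥ 0 ⇒ t ≤ 23. So t ∈ [0, 23]: 24 solutions.

24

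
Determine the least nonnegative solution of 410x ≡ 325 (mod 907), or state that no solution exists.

764

gcd(907, 410) = 1  (907 = 2×410 + 87, 410 = 4×87 + 62, 87 = 1×62 + 25, 62 = 2×25 + 12, 25 = 2×12 + 1, 12 = 12×1).
1 divides 325, so solutions exist.
Back-substituting, 410×(-73) + 907×(33) = 1.
So 410×(-73) ≡ 1 (mod 907); multiply by 325: x ≡ -23725 (mod 907).
Smallest nonnegative: x = -23725 mod 907 = 764.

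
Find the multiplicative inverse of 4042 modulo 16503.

gcd(16503, 4042) = 1  (16503 = 4×4042 + 335, 4042 = 12×335 + 22, 335 = 15×22 + 5, 22 = 4×5 + 2, 5 = 2×2 + 1, 2 = 2×1).
Back-substituting, 4042×(-6749) + 16503×(1653) = 1.
So 4042×-6749 ≡ 1 (mod 16503), and -6749 mod 16503 = 9754.

9754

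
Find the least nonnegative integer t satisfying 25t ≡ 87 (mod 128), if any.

gcd(128, 25) = 1  (128 = 5·25 + 3, 25 = 8·3 + 1, 3 = 3·1).
1 divides 87, so solutions exist.
Back-substituting, 25·(41) + 128·(-8) = 1.
So 25·(41) ≡ 1 (mod 128); multiply by 87: t ≡ 3567 (mod 128).
Smallest nonnegative: t = 3567 mod 128 = 111.

111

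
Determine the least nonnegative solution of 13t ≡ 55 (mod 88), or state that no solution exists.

gcd(88, 13) = 1.
1 divides 55, so solutions exist.
By Bézout, 13*(-27) + 88*(4) = 1.
So 13*(-27) ≡ 1 (mod 88); multiply by 55: t ≡ -1485 (mod 88).
Smallest nonnegative: t = -1485 mod 88 = 11.

11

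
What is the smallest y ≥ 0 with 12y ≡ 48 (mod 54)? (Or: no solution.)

gcd(54, 12) = 6.
6 divides 48, so solutions exist.
By Bézout, 12·(-4) + 54·(1) = 6.
So 12·(-4) ≡ 6 (mod 54); multiply by 8: y ≡ -32 (mod 9).
Smallest nonnegative: y = -32 mod 9 = 4.

4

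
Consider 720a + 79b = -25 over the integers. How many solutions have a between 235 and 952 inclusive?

gcd(720, 79) = 1.
By Bézout, 720·(-35) + 79·(319) = 1.
Particular solution: (6, -55).
General solution: a = 6 + 79t, b = -55 - 720t for integer t.
235 ≤ 6 + 79t ≤ 952 gives t ∈ [3, 11], which is 9 values.

9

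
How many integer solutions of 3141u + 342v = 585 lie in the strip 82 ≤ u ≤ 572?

13

gcd(3141, 342) = 9.
By Bézout, 3141*(11) + 342*(-101) = 9.
Particular solution: (31, -283).
General solution: u = 31 + 38t, v = -283 - 349t for integer t.
82 ≤ 31 + 38t ≤ 572 gives t ∈ [2, 14], which is 13 values.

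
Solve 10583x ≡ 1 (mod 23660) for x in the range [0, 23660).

21867

gcd(23660, 10583) = 1  (23660 = 2·10583 + 2494, 10583 = 4·2494 + 607, 2494 = 4·607 + 66, 607 = 9·66 + 13, 66 = 5·13 + 1, 13 = 13·1).
Back-substituting, 10583·(-1793) + 23660·(802) = 1.
So 10583·-1793 ≡ 1 (mod 23660), and -1793 mod 23660 = 21867.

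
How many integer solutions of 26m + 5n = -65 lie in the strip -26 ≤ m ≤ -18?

2

gcd(26, 5) = 1  (26 = 5×5 + 1, 5 = 5×1).
Back-substituting, 26×(1) + 5×(-5) = 1.
Scale by -65: particular solution (-65, 325); reduce m mod 5: (0, -13).
General solution: m = 0 + 5t, n = -13 - 26t for integer t.
-26 ≤ 0 + 5t ≤ -18 gives t ∈ [-5, -4], which is 2 values.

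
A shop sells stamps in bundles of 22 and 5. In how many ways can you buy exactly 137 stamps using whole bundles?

2

Need nonnegative integers with 22j + 5k = 137.
gcd(22, 5) = 1, and 22·(-2) + 5·(9) = 1.
So (j₀, k₀) = (-274, 1233); general j = -274 + 5t, k = 1233 - 22t.
j ≥ 0 ⇒ t ≥ 55; k ≥ 0 ⇒ t ≤ 56. That's 2 values of t.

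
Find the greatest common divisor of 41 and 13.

gcd(41, 13):
  41 = 3*13 + 2
  13 = 6*2 + 1
  2 = 2*1
so gcd(41, 13) = 1.

1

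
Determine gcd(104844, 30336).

12

gcd(104844, 30336):
  104844 = 3·30336 + 13836
  30336 = 2·13836 + 2664
  13836 = 5·2664 + 516
  2664 = 5·516 + 84
  516 = 6·84 + 12
  84 = 7·12
so gcd(104844, 30336) = 12.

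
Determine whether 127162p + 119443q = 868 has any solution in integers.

gcd(127162, 119443):
  127162 = 1*119443 + 7719
  119443 = 15*7719 + 3658
  7719 = 2*3658 + 403
  3658 = 9*403 + 31
  403 = 13*31
so gcd(127162, 119443) = 31.
31 divides 868, so integer solutions exist.

yes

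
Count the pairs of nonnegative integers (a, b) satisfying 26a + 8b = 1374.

gcd(26, 8) = 2  (26 = 3·8 + 2, 8 = 4·2).
Back-substituting, 26·(1) + 8·(-3) = 2.
Scale by 687: one solution is (687, -2061). Reduce a mod 4: (3, 162).
General: a = 3 + 4t, b = 162 - 13t.
a ≥ 0 ⇒ t ≥ 0; b ≥ 0 ⇒ t ≤ 12. So t ∈ [0, 12]: 13 solutions.

13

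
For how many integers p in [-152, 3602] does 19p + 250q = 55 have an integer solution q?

15

gcd(250, 19) = 1.
By Bézout, 19*(79) + 250*(-6) = 1.
Particular solution: (95, -7).
General solution: p = 95 + 250t, q = -7 - 19t for integer t.
-152 ≤ 95 + 250t ≤ 3602 gives t ∈ [0, 14], which is 15 values.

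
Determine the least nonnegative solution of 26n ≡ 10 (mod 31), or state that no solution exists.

29

gcd(31, 26) = 1.
1 divides 10, so solutions exist.
By Bézout, 26*(6) + 31*(-5) = 1.
So 26*(6) ≡ 1 (mod 31); multiply by 10: n ≡ 60 (mod 31).
Smallest nonnegative: n = 60 mod 31 = 29.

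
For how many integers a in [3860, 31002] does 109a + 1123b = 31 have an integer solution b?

gcd(1123, 109):
  1123 = 10*109 + 33
  109 = 3*33 + 10
  33 = 3*10 + 3
  10 = 3*3 + 1
  3 = 3*1
so gcd(1123, 109) = 1.
Back-substitute for Bézout coefficients:
  1 = 10 - 3*3
  ... = 109*(340) + 1123*(-33)
Scale by 31: particular solution (10540, -1023); reduce a mod 1123: (433, -42).
General solution: a = 433 + 1123t, b = -42 - 109t for integer t.
3860 ≤ 433 + 1123t ≤ 31002 gives t ∈ [4, 27], which is 24 values.

24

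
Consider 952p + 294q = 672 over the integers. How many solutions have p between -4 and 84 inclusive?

gcd(952, 294) = 14  (952 = 3×294 + 70, 294 = 4×70 + 14, 70 = 5×14).
Back-substituting, 952×(-4) + 294×(13) = 14.
Scale by 48: particular solution (-192, 624); reduce p mod 21: (18, -56).
General solution: p = 18 + 21t, q = -56 - 68t for integer t.
-4 ≤ 18 + 21t ≤ 84 gives t ∈ [-1, 3], which is 5 values.

5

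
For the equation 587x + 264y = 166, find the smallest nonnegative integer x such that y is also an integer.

146

gcd(587, 264):
  587 = 2*264 + 59
  264 = 4*59 + 28
  59 = 2*28 + 3
  28 = 9*3 + 1
  3 = 3*1
so gcd(587, 264) = 1.
1 divides 166, so solutions exist.
Back-substitute for Bézout coefficients:
  1 = 28 - 9*3
  ... = 587*(-85) + 264*(189)
Scale by 166/1 = 166: (x₀, y₀) = (-14110, 31374).
General solution: x = -14110 + 264t, y = 31374 - 587t for integer t.
x ≥ 0: smallest is -14110 mod 264 = 146 (at t = 54), with y = -324.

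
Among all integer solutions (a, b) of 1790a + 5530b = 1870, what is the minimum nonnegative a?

gcd(5530, 1790):
  5530 = 3×1790 + 160
  1790 = 11×160 + 30
  160 = 5×30 + 10
  30 = 3×10
so gcd(5530, 1790) = 10.
10 divides 1870, so solutions exist.
Back-substitute for Bézout coefficients:
  10 = 160 - 5×30
  ... = 1790×(-173) + 5530×(56)
Scale by 1870/10 = 187: (a₀, b₀) = (-32351, 10472).
General solution: a = -32351 + 553t, b = 10472 - 179t for integer t.
a ≥ 0: smallest is -32351 mod 553 = 276 (at t = 59), with b = -89.

276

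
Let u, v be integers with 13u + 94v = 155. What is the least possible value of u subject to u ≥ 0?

77

gcd(94, 13):
  94 = 7×13 + 3
  13 = 4×3 + 1
  3 = 3×1
so gcd(94, 13) = 1.
1 divides 155, so solutions exist.
Back-substitute for Bézout coefficients:
  1 = 13 - 4×3
  ... = 13×(29) + 94×(-4)
Scale by 155/1 = 155: (u₀, v₀) = (4495, -620).
General solution: u = 4495 + 94t, v = -620 - 13t for integer t.
u ≥ 0: smallest is 4495 mod 94 = 77 (at t = -47), with v = -9.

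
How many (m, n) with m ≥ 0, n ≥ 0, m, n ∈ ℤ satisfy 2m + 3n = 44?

8

gcd(3, 2) = 1.
By Bézout, 2*(-1) + 3*(1) = 1.
One solution: (1, 14).
General: m = 1 + 3t, n = 14 - 2t.
m ≥ 0 ⇒ t ≥ 0; n ≥ 0 ⇒ t ≤ 7. So t ∈ [0, 7]: 8 solutions.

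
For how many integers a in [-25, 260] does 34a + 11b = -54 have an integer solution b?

26

gcd(34, 11) = 1  (34 = 3*11 + 1, 11 = 11*1).
Back-substituting, 34*(1) + 11*(-3) = 1.
Scale by -54: particular solution (-54, 162); reduce a mod 11: (1, -8).
General solution: a = 1 + 11t, b = -8 - 34t for integer t.
-25 ≤ 1 + 11t ≤ 260 gives t ∈ [-2, 23], which is 26 values.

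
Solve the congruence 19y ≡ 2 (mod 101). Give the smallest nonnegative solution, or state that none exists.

32

gcd(101, 19):
  101 = 5*19 + 6
  19 = 3*6 + 1
  6 = 6*1
so gcd(101, 19) = 1.
1 divides 2, so solutions exist.
Back-substitute for Bézout coefficients:
  1 = 19 - 3*6
  ... = 19*(16) + 101*(-3)
So 19*(16) ≡ 1 (mod 101); multiply by 2: y ≡ 32 (mod 101).
Smallest nonnegative: y = 32 mod 101 = 32.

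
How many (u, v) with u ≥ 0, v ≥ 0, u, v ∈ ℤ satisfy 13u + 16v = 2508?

gcd(16, 13):
  16 = 1×13 + 3
  13 = 4×3 + 1
  3 = 3×1
so gcd(16, 13) = 1.
Back-substitute for Bézout coefficients:
  1 = 13 - 4×3
  ... = 13×(5) + 16×(-4)
Scale by 2508: one solution is (12540, -10032). Reduce u mod 16: (12, 147).
General: u = 12 + 16t, v = 147 - 13t.
u ≥ 0 ⇒ t ≥ 0; v ≥ 0 ⇒ t ≤ 11. So t ∈ [0, 11]: 12 solutions.

12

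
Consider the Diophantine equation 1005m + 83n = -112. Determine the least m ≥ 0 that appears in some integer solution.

gcd(1005, 83):
  1005 = 12*83 + 9
  83 = 9*9 + 2
  9 = 4*2 + 1
  2 = 2*1
so gcd(1005, 83) = 1.
1 divides -112, so solutions exist.
Back-substitute for Bézout coefficients:
  1 = 9 - 4*2
  ... = 1005*(37) + 83*(-448)
Scale by -112/1 = -112: (m₀, n₀) = (-4144, 50176).
General solution: m = -4144 + 83t, n = 50176 - 1005t for integer t.
m ≥ 0: smallest is -4144 mod 83 = 6 (at t = 50), with n = -74.

6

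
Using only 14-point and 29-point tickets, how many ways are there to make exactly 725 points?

Need nonnegative integers with 14j + 29k = 725.
gcd(14, 29) = 1, and 14·(-2) + 29·(1) = 1.
So (j₀, k₀) = (-1450, 725); general j = -1450 + 29t, k = 725 - 14t.
j ≥ 0 ⇒ t ≥ 50; k ≥ 0 ⇒ t ≤ 51. That's 2 values of t.

2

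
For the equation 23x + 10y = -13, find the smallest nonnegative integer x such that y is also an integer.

9

gcd(23, 10):
  23 = 2*10 + 3
  10 = 3*3 + 1
  3 = 3*1
so gcd(23, 10) = 1.
1 divides -13, so solutions exist.
Back-substitute for Bézout coefficients:
  1 = 10 - 3*3
  ... = 23*(-3) + 10*(7)
Scale by -13/1 = -13: (x₀, y₀) = (39, -91).
General solution: x = 39 + 10t, y = -91 - 23t for integer t.
x ≥ 0: smallest is 39 mod 10 = 9 (at t = -3), with y = -22.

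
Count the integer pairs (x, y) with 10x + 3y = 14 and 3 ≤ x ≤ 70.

22

gcd(10, 3) = 1  (10 = 3×3 + 1, 3 = 3×1).
Back-substituting, 10×(1) + 3×(-3) = 1.
Scale by 14: particular solution (14, -42); reduce x mod 3: (2, -2).
General solution: x = 2 + 3t, y = -2 - 10t for integer t.
3 ≤ 2 + 3t ≤ 70 gives t ∈ [1, 22], which is 22 values.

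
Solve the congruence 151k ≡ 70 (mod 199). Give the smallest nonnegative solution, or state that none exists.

gcd(199, 151) = 1.
1 divides 70, so solutions exist.
By Bézout, 151×(29) + 199×(-22) = 1.
So 151×(29) ≡ 1 (mod 199); multiply by 70: k ≡ 2030 (mod 199).
Smallest nonnegative: k = 2030 mod 199 = 40.

40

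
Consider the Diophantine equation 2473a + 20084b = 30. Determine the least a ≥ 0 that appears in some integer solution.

gcd(20084, 2473) = 1.
1 divides 30, so solutions exist.
By Bézout, 2473*(2477) + 20084*(-305) = 1.
Scale by 30/1 = 30: (a₀, b₀) = (74310, -9150).
General solution: a = 74310 + 20084t, b = -9150 - 2473t for integer t.
a ≥ 0: smallest is 74310 mod 20084 = 14058 (at t = -3), with b = -1731.

14058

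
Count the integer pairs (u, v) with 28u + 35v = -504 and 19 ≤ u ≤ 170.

gcd(35, 28) = 7  (35 = 1·28 + 7, 28 = 4·7).
Back-substituting, 28·(-1) + 35·(1) = 7.
Scale by -72: particular solution (72, -72); reduce u mod 5: (2, -16).
General solution: u = 2 + 5t, v = -16 - 4t for integer t.
19 ≤ 2 + 5t ≤ 170 gives t ∈ [4, 33], which is 30 values.

30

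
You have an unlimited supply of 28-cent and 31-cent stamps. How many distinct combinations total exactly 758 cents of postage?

Need nonnegative integers with 28j + 31k = 758.
gcd(28, 31) = 1, and 28·(10) + 31·(-9) = 1.
So (j₀, k₀) = (7580, -6822); general j = 7580 + 31t, k = -6822 - 28t.
j ≥ 0 ⇒ t ≥ -244; k ≥ 0 ⇒ t ≤ -244. That's 1 value of t.

1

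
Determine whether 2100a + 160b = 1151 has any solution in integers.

no

gcd(2100, 160) = 20  (2100 = 13*160 + 20, 160 = 8*20).
20 does not divide 1151 (remainder 11), so no integer solutions.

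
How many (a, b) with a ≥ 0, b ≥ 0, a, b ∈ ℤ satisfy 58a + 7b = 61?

0

gcd(58, 7):
  58 = 8·7 + 2
  7 = 3·2 + 1
  2 = 2·1
so gcd(58, 7) = 1.
Back-substitute for Bézout coefficients:
  1 = 7 - 3·2
  ... = 58·(-3) + 7·(25)
Scale by 61: one solution is (-183, 1525). Reduce a mod 7: (6, -41).
General: a = 6 + 7t, b = -41 - 58t.
a ≥ 0 ⇒ t ≥ 0; b ≥ 0 ⇒ t ≤ -1. So t ∈ [0, -1]: 0 solutions.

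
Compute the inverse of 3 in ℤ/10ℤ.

gcd(10, 3) = 1  (10 = 3*3 + 1, 3 = 3*1).
Back-substituting, 3*(-3) + 10*(1) = 1.
So 3*-3 ≡ 1 (mod 10), and -3 mod 10 = 7.

7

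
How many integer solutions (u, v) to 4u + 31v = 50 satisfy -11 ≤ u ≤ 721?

24

gcd(31, 4) = 1.
By Bézout, 4×(8) + 31×(-1) = 1.
Particular solution: (28, -2).
General solution: u = 28 + 31t, v = -2 - 4t for integer t.
-11 ≤ 28 + 31t ≤ 721 gives t ∈ [-1, 22], which is 24 values.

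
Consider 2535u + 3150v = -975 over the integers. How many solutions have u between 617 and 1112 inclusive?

2

gcd(3150, 2535) = 15  (3150 = 1*2535 + 615, 2535 = 4*615 + 75, 615 = 8*75 + 15, 75 = 5*15).
Back-substituting, 2535*(-41) + 3150*(33) = 15.
Scale by -65: particular solution (2665, -2145); reduce u mod 210: (145, -117).
General solution: u = 145 + 210t, v = -117 - 169t for integer t.
617 ≤ 145 + 210t ≤ 1112 gives t ∈ [3, 4], which is 2 values.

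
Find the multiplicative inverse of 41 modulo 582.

71

gcd(582, 41) = 1.
By Bézout, 41×(71) + 582×(-5) = 1.
So 41×71 ≡ 1 (mod 582), and 71 mod 582 = 71.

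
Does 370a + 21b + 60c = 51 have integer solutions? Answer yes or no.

yes

gcd(370, 21):
  370 = 17*21 + 13
  21 = 1*13 + 8
  13 = 1*8 + 5
  8 = 1*5 + 3
  5 = 1*3 + 2
  3 = 1*2 + 1
  2 = 2*1
so gcd(370, 21) = 1.
gcd(1, 60) = 1.
1 divides 51, so integer solutions exist.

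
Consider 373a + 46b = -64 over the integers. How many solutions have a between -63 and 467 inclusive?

11

gcd(373, 46) = 1.
By Bézout, 373×(-9) + 46×(73) = 1.
Particular solution: (24, -196).
General solution: a = 24 + 46t, b = -196 - 373t for integer t.
-63 ≤ 24 + 46t ≤ 467 gives t ∈ [-1, 9], which is 11 values.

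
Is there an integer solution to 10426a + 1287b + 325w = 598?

yes

gcd(10426, 1287) = 13.
gcd(13, 325) = 13.
13 divides 598, so integer solutions exist.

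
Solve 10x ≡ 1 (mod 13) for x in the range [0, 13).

gcd(13, 10) = 1  (13 = 1·10 + 3, 10 = 3·3 + 1, 3 = 3·1).
Back-substituting, 10·(4) + 13·(-3) = 1.
So 10·4 ≡ 1 (mod 13), and 4 mod 13 = 4.

4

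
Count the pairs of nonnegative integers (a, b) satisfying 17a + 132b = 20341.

9

gcd(132, 17):
  132 = 7·17 + 13
  17 = 1·13 + 4
  13 = 3·4 + 1
  4 = 4·1
so gcd(132, 17) = 1.
Back-substitute for Bézout coefficients:
  1 = 13 - 3·4
  ... = 17·(-31) + 132·(4)
Scale by 20341: one solution is (-630571, 81364). Reduce a mod 132: (125, 138).
General: a = 125 + 132t, b = 138 - 17t.
a ≥ 0 ⇒ t ≥ 0; b ≥ 0 ⇒ t ≤ 8. So t ∈ [0, 8]: 9 solutions.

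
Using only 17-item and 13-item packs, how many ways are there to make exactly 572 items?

Need nonnegative integers with 17j + 13k = 572.
gcd(17, 13) = 1, and 17·(-3) + 13·(4) = 1.
So (j₀, k₀) = (-1716, 2288); general j = -1716 + 13t, k = 2288 - 17t.
j ≥ 0 ⇒ t ≥ 132; k ≥ 0 ⇒ t ≤ 134. That's 3 values of t.

3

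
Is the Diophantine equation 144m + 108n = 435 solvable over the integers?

no

gcd(144, 108) = 36  (144 = 1×108 + 36, 108 = 3×36).
36 does not divide 435 (remainder 3), so no integer solutions.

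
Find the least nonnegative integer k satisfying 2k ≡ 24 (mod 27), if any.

12

gcd(27, 2) = 1  (27 = 13×2 + 1, 2 = 2×1).
1 divides 24, so solutions exist.
Back-substituting, 2×(-13) + 27×(1) = 1.
So 2×(-13) ≡ 1 (mod 27); multiply by 24: k ≡ -312 (mod 27).
Smallest nonnegative: k = -312 mod 27 = 12.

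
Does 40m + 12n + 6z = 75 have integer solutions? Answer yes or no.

gcd(40, 12) = 4  (40 = 3·12 + 4, 12 = 3·4).
gcd(4, 6) = 2.
2 does not divide 75 (remainder 1), so no integer solutions.

no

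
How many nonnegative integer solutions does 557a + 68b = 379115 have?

10

gcd(557, 68):
  557 = 8·68 + 13
  68 = 5·13 + 3
  13 = 4·3 + 1
  3 = 3·1
so gcd(557, 68) = 1.
Back-substitute for Bézout coefficients:
  1 = 13 - 4·3
  ... = 557·(21) + 68·(-172)
Scale by 379115: one solution is (7961415, -65207780). Reduce a mod 68: (43, 5223).
General: a = 43 + 68t, b = 5223 - 557t.
a ≥ 0 ⇒ t ≥ 0; b ≥ 0 ⇒ t ≤ 9. So t ∈ [0, 9]: 10 solutions.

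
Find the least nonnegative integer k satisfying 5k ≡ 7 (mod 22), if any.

19

gcd(22, 5) = 1  (22 = 4*5 + 2, 5 = 2*2 + 1, 2 = 2*1).
1 divides 7, so solutions exist.
Back-substituting, 5*(9) + 22*(-2) = 1.
So 5*(9) ≡ 1 (mod 22); multiply by 7: k ≡ 63 (mod 22).
Smallest nonnegative: k = 63 mod 22 = 19.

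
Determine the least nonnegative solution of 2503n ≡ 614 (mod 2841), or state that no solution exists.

2234

gcd(2841, 2503) = 1  (2841 = 1·2503 + 338, 2503 = 7·338 + 137, 338 = 2·137 + 64, 137 = 2·64 + 9, 64 = 7·9 + 1, 9 = 9·1).
1 divides 614, so solutions exist.
Back-substituting, 2503·(-311) + 2841·(274) = 1.
So 2503·(-311) ≡ 1 (mod 2841); multiply by 614: n ≡ -190954 (mod 2841).
Smallest nonnegative: n = -190954 mod 2841 = 2234.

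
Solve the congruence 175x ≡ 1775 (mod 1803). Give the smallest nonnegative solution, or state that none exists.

1298

gcd(1803, 175) = 1  (1803 = 10*175 + 53, 175 = 3*53 + 16, 53 = 3*16 + 5, 16 = 3*5 + 1, 5 = 5*1).
1 divides 1775, so solutions exist.
Back-substituting, 175*(340) + 1803*(-33) = 1.
So 175*(340) ≡ 1 (mod 1803); multiply by 1775: x ≡ 603500 (mod 1803).
Smallest nonnegative: x = 603500 mod 1803 = 1298.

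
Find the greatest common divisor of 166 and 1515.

gcd(1515, 166):
  1515 = 9*166 + 21
  166 = 7*21 + 19
  21 = 1*19 + 2
  19 = 9*2 + 1
  2 = 2*1
so gcd(1515, 166) = 1.

1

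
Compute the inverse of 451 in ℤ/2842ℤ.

gcd(2842, 451) = 1.
By Bézout, 451×(397) + 2842×(-63) = 1.
So 451×397 ≡ 1 (mod 2842), and 397 mod 2842 = 397.

397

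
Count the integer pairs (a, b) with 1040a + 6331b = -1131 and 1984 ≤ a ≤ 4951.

6

gcd(6331, 1040):
  6331 = 6*1040 + 91
  1040 = 11*91 + 39
  91 = 2*39 + 13
  39 = 3*13
so gcd(6331, 1040) = 13.
Back-substitute for Bézout coefficients:
  13 = 91 - 2*39
  ... = 1040*(-140) + 6331*(23)
Scale by -87: particular solution (12180, -2001); reduce a mod 487: (5, -1).
General solution: a = 5 + 487t, b = -1 - 80t for integer t.
1984 ≤ 5 + 487t ≤ 4951 gives t ∈ [5, 10], which is 6 values.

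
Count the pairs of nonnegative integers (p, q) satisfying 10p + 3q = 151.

5

gcd(10, 3):
  10 = 3*3 + 1
  3 = 3*1
so gcd(10, 3) = 1.
Back-substitute for Bézout coefficients:
  1 = 10 - 3*3
  ... = 10*(1) + 3*(-3)
Scale by 151: one solution is (151, -453). Reduce p mod 3: (1, 47).
General: p = 1 + 3t, q = 47 - 10t.
p ≥ 0 ⇒ t ≥ 0; q ≥ 0 ⇒ t ≤ 4. So t ∈ [0, 4]: 5 solutions.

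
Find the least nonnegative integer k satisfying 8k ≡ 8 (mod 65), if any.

gcd(65, 8) = 1.
1 divides 8, so solutions exist.
By Bézout, 8×(-8) + 65×(1) = 1.
So 8×(-8) ≡ 1 (mod 65); multiply by 8: k ≡ -64 (mod 65).
Smallest nonnegative: k = -64 mod 65 = 1.

1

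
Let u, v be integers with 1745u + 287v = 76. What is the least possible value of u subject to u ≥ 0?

gcd(1745, 287):
  1745 = 6×287 + 23
  287 = 12×23 + 11
  23 = 2×11 + 1
  11 = 11×1
so gcd(1745, 287) = 1.
1 divides 76, so solutions exist.
Back-substitute for Bézout coefficients:
  1 = 23 - 2×11
  ... = 1745×(25) + 287×(-152)
Scale by 76/1 = 76: (u₀, v₀) = (1900, -11552).
General solution: u = 1900 + 287t, v = -11552 - 1745t for integer t.
u ≥ 0: smallest is 1900 mod 287 = 178 (at t = -6), with v = -1082.

178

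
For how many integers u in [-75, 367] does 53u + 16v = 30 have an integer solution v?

gcd(53, 16) = 1.
By Bézout, 53·(-3) + 16·(10) = 1.
Particular solution: (6, -18).
General solution: u = 6 + 16t, v = -18 - 53t for integer t.
-75 ≤ 6 + 16t ≤ 367 gives t ∈ [-5, 22], which is 28 values.

28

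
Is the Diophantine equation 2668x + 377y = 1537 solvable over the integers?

yes

gcd(2668, 377) = 29  (2668 = 7·377 + 29, 377 = 13·29).
29 divides 1537, so integer solutions exist.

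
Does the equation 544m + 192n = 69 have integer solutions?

gcd(544, 192) = 32  (544 = 2*192 + 160, 192 = 1*160 + 32, 160 = 5*32).
32 does not divide 69 (remainder 5), so no integer solutions.

no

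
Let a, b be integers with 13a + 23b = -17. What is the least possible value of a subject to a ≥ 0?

4

gcd(23, 13) = 1  (23 = 1×13 + 10, 13 = 1×10 + 3, 10 = 3×3 + 1, 3 = 3×1).
1 divides -17, so solutions exist.
Back-substituting, 13×(-7) + 23×(4) = 1.
Scale by -17/1 = -17: (a₀, b₀) = (119, -68).
General solution: a = 119 + 23t, b = -68 - 13t for integer t.
a ≥ 0: smallest is 119 mod 23 = 4 (at t = -5), with b = -3.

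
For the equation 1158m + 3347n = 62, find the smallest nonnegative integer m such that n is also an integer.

2347

gcd(3347, 1158) = 1.
1 divides 62, so solutions exist.
By Bézout, 1158×(-448) + 3347×(155) = 1.
Scale by 62/1 = 62: (m₀, n₀) = (-27776, 9610).
General solution: m = -27776 + 3347t, n = 9610 - 1158t for integer t.
m ≥ 0: smallest is -27776 mod 3347 = 2347 (at t = 9), with n = -812.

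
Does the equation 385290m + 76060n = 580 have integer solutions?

yes

gcd(385290, 76060):
  385290 = 5*76060 + 4990
  76060 = 15*4990 + 1210
  4990 = 4*1210 + 150
  1210 = 8*150 + 10
  150 = 15*10
so gcd(385290, 76060) = 10.
10 divides 580, so integer solutions exist.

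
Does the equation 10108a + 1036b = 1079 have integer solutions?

no

gcd(10108, 1036) = 28  (10108 = 9·1036 + 784, 1036 = 1·784 + 252, 784 = 3·252 + 28, 252 = 9·28).
28 does not divide 1079 (remainder 15), so no integer solutions.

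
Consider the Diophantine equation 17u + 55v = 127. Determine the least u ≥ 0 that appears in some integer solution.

gcd(55, 17) = 1.
1 divides 127, so solutions exist.
By Bézout, 17×(13) + 55×(-4) = 1.
Scale by 127/1 = 127: (u₀, v₀) = (1651, -508).
General solution: u = 1651 + 55t, v = -508 - 17t for integer t.
u ≥ 0: smallest is 1651 mod 55 = 1 (at t = -30), with v = 2.

1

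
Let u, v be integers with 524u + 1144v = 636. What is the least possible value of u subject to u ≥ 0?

gcd(1144, 524):
  1144 = 2*524 + 96
  524 = 5*96 + 44
  96 = 2*44 + 8
  44 = 5*8 + 4
  8 = 2*4
so gcd(1144, 524) = 4.
4 divides 636, so solutions exist.
Back-substitute for Bézout coefficients:
  4 = 44 - 5*8
  ... = 524*(131) + 1144*(-60)
Scale by 636/4 = 159: (u₀, v₀) = (20829, -9540).
General solution: u = 20829 + 286t, v = -9540 - 131t for integer t.
u ≥ 0: smallest is 20829 mod 286 = 237 (at t = -72), with v = -108.

237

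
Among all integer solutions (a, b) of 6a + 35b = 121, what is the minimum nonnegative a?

26

gcd(35, 6):
  35 = 5×6 + 5
  6 = 1×5 + 1
  5 = 5×1
so gcd(35, 6) = 1.
1 divides 121, so solutions exist.
Back-substitute for Bézout coefficients:
  1 = 6 - 1×5
  ... = 6×(6) + 35×(-1)
Scale by 121/1 = 121: (a₀, b₀) = (726, -121).
General solution: a = 726 + 35t, b = -121 - 6t for integer t.
a ≥ 0: smallest is 726 mod 35 = 26 (at t = -20), with b = -1.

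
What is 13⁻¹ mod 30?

7

gcd(30, 13):
  30 = 2*13 + 4
  13 = 3*4 + 1
  4 = 4*1
so gcd(30, 13) = 1.
Back-substitute for Bézout coefficients:
  1 = 13 - 3*4
  ... = 13*(7) + 30*(-3)
So 13*7 ≡ 1 (mod 30), and 7 mod 30 = 7.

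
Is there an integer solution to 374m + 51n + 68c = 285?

no

gcd(374, 51):
  374 = 7·51 + 17
  51 = 3·17
so gcd(374, 51) = 17.
gcd(17, 68) = 17.
17 does not divide 285 (remainder 13), so no integer solutions.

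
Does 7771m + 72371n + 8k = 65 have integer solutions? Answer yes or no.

gcd(72371, 7771):
  72371 = 9×7771 + 2432
  7771 = 3×2432 + 475
  2432 = 5×475 + 57
  475 = 8×57 + 19
  57 = 3×19
so gcd(72371, 7771) = 19.
gcd(19, 8) = 1.
1 divides 65, so integer solutions exist.

yes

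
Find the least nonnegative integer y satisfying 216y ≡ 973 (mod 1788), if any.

gcd(1788, 216):
  1788 = 8×216 + 60
  216 = 3×60 + 36
  60 = 1×36 + 24
  36 = 1×24 + 12
  24 = 2×12
so gcd(1788, 216) = 12.
12 does not divide 973, so the congruence has no solution.

no solution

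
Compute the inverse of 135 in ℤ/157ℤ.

107

gcd(157, 135) = 1.
By Bézout, 135·(-50) + 157·(43) = 1.
So 135·-50 ≡ 1 (mod 157), and -50 mod 157 = 107.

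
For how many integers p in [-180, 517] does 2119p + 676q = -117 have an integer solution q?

gcd(2119, 676):
  2119 = 3·676 + 91
  676 = 7·91 + 39
  91 = 2·39 + 13
  39 = 3·13
so gcd(2119, 676) = 13.
Back-substitute for Bézout coefficients:
  13 = 91 - 2·39
  ... = 2119·(15) + 676·(-47)
Scale by -9: particular solution (-135, 423); reduce p mod 52: (21, -66).
General solution: p = 21 + 52t, q = -66 - 163t for integer t.
-180 ≤ 21 + 52t ≤ 517 gives t ∈ [-3, 9], which is 13 values.

13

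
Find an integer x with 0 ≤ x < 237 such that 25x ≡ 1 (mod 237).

gcd(237, 25):
  237 = 9·25 + 12
  25 = 2·12 + 1
  12 = 12·1
so gcd(237, 25) = 1.
Back-substitute for Bézout coefficients:
  1 = 25 - 2·12
  ... = 25·(19) + 237·(-2)
So 25·19 ≡ 1 (mod 237), and 19 mod 237 = 19.

19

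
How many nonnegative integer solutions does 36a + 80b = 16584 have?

gcd(80, 36) = 4  (80 = 2·36 + 8, 36 = 4·8 + 4, 8 = 2·4).
Back-substituting, 36·(9) + 80·(-4) = 4.
Scale by 4146: one solution is (37314, -16584). Reduce a mod 20: (14, 201).
General: a = 14 + 20t, b = 201 - 9t.
a ≥ 0 ⇒ t ≥ 0; b ≥ 0 ⇒ t ≤ 22. So t ∈ [0, 22]: 23 solutions.

23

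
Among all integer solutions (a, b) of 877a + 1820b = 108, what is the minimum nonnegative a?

824

gcd(1820, 877):
  1820 = 2×877 + 66
  877 = 13×66 + 19
  66 = 3×19 + 9
  19 = 2×9 + 1
  9 = 9×1
so gcd(1820, 877) = 1.
1 divides 108, so solutions exist.
Back-substitute for Bézout coefficients:
  1 = 19 - 2×9
  ... = 877×(193) + 1820×(-93)
Scale by 108/1 = 108: (a₀, b₀) = (20844, -10044).
General solution: a = 20844 + 1820t, b = -10044 - 877t for integer t.
a ≥ 0: smallest is 20844 mod 1820 = 824 (at t = -11), with b = -397.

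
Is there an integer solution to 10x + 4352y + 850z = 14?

yes

gcd(4352, 10) = 2  (4352 = 435*10 + 2, 10 = 5*2).
gcd(2, 850) = 2.
2 divides 14, so integer solutions exist.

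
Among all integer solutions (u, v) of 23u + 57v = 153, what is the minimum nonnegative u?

24

gcd(57, 23):
  57 = 2*23 + 11
  23 = 2*11 + 1
  11 = 11*1
so gcd(57, 23) = 1.
1 divides 153, so solutions exist.
Back-substitute for Bézout coefficients:
  1 = 23 - 2*11
  ... = 23*(5) + 57*(-2)
Scale by 153/1 = 153: (u₀, v₀) = (765, -306).
General solution: u = 765 + 57t, v = -306 - 23t for integer t.
u ≥ 0: smallest is 765 mod 57 = 24 (at t = -13), with v = -7.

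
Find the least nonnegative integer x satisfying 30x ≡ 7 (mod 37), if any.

gcd(37, 30):
  37 = 1×30 + 7
  30 = 4×7 + 2
  7 = 3×2 + 1
  2 = 2×1
so gcd(37, 30) = 1.
1 divides 7, so solutions exist.
Back-substitute for Bézout coefficients:
  1 = 7 - 3×2
  ... = 30×(-16) + 37×(13)
So 30×(-16) ≡ 1 (mod 37); multiply by 7: x ≡ -112 (mod 37).
Smallest nonnegative: x = -112 mod 37 = 36.

36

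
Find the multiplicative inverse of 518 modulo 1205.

gcd(1205, 518):
  1205 = 2×518 + 169
  518 = 3×169 + 11
  169 = 15×11 + 4
  11 = 2×4 + 3
  4 = 1×3 + 1
  3 = 3×1
so gcd(1205, 518) = 1.
Back-substitute for Bézout coefficients:
  1 = 4 - 1×3
  ... = 518×(-328) + 1205×(141)
So 518×-328 ≡ 1 (mod 1205), and -328 mod 1205 = 877.

877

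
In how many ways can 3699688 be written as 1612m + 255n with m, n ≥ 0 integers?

gcd(1612, 255) = 1  (1612 = 6×255 + 82, 255 = 3×82 + 9, 82 = 9×9 + 1, 9 = 9×1).
Back-substituting, 1612×(28) + 255×(-177) = 1.
Scale by 3699688: one solution is (103591264, -654844776). Reduce m mod 255: (64, 14104).
General: m = 64 + 255t, n = 14104 - 1612t.
m ≥ 0 ⇒ t ≥ 0; n ≥ 0 ⇒ t ≤ 8. So t ∈ [0, 8]: 9 solutions.

9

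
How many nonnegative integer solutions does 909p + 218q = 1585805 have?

8

gcd(909, 218):
  909 = 4·218 + 37
  218 = 5·37 + 33
  37 = 1·33 + 4
  33 = 8·4 + 1
  4 = 4·1
so gcd(909, 218) = 1.
Back-substitute for Bézout coefficients:
  1 = 33 - 8·4
  ... = 909·(-53) + 218·(221)
Scale by 1585805: one solution is (-84047665, 350462905). Reduce p mod 218: (55, 7045).
General: p = 55 + 218t, q = 7045 - 909t.
p ≥ 0 ⇒ t ≥ 0; q ≥ 0 ⇒ t ≤ 7. So t ∈ [0, 7]: 8 solutions.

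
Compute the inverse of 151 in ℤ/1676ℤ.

gcd(1676, 151) = 1  (1676 = 11×151 + 15, 151 = 10×15 + 1, 15 = 15×1).
Back-substituting, 151×(111) + 1676×(-10) = 1.
So 151×111 ≡ 1 (mod 1676), and 111 mod 1676 = 111.

111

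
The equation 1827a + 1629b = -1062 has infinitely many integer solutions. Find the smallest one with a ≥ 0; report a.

44

gcd(1827, 1629):
  1827 = 1×1629 + 198
  1629 = 8×198 + 45
  198 = 4×45 + 18
  45 = 2×18 + 9
  18 = 2×9
so gcd(1827, 1629) = 9.
9 divides -1062, so solutions exist.
Back-substitute for Bézout coefficients:
  9 = 45 - 2×18
  ... = 1827×(-74) + 1629×(83)
Scale by -1062/9 = -118: (a₀, b₀) = (8732, -9794).
General solution: a = 8732 + 181t, b = -9794 - 203t for integer t.
a ≥ 0: smallest is 8732 mod 181 = 44 (at t = -48), with b = -50.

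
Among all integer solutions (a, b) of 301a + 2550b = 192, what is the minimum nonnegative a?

gcd(2550, 301):
  2550 = 8×301 + 142
  301 = 2×142 + 17
  142 = 8×17 + 6
  17 = 2×6 + 5
  6 = 1×5 + 1
  5 = 5×1
so gcd(2550, 301) = 1.
1 divides 192, so solutions exist.
Back-substitute for Bézout coefficients:
  1 = 6 - 1×5
  ... = 301×(-449) + 2550×(53)
Scale by 192/1 = 192: (a₀, b₀) = (-86208, 10176).
General solution: a = -86208 + 2550t, b = 10176 - 301t for integer t.
a ≥ 0: smallest is -86208 mod 2550 = 492 (at t = 34), with b = -58.

492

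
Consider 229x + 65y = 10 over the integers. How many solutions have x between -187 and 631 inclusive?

gcd(229, 65):
  229 = 3×65 + 34
  65 = 1×34 + 31
  34 = 1×31 + 3
  31 = 10×3 + 1
  3 = 3×1
so gcd(229, 65) = 1.
Back-substitute for Bézout coefficients:
  1 = 31 - 10×3
  ... = 229×(-21) + 65×(74)
Scale by 10: particular solution (-210, 740); reduce x mod 65: (50, -176).
General solution: x = 50 + 65t, y = -176 - 229t for integer t.
-187 ≤ 50 + 65t ≤ 631 gives t ∈ [-3, 8], which is 12 values.

12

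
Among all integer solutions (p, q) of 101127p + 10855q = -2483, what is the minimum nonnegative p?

gcd(101127, 10855) = 13  (101127 = 9·10855 + 3432, 10855 = 3·3432 + 559, 3432 = 6·559 + 78, 559 = 7·78 + 13, 78 = 6·13).
13 divides -2483, so solutions exist.
Back-substituting, 101127·(-136) + 10855·(1267) = 13.
Scale by -2483/13 = -191: (p₀, q₀) = (25976, -241997).
General solution: p = 25976 + 835t, q = -241997 - 7779t for integer t.
p ≥ 0: smallest is 25976 mod 835 = 91 (at t = -31), with q = -848.

91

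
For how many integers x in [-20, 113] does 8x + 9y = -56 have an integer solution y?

gcd(9, 8):
  9 = 1*8 + 1
  8 = 8*1
so gcd(9, 8) = 1.
Back-substitute for Bézout coefficients:
  1 = 9 - 1*8
  ... = 8*(-1) + 9*(1)
Scale by -56: particular solution (56, -56); reduce x mod 9: (2, -8).
General solution: x = 2 + 9t, y = -8 - 8t for integer t.
-20 ≤ 2 + 9t ≤ 113 gives t ∈ [-2, 12], which is 15 values.

15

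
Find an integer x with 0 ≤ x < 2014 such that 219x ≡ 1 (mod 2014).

gcd(2014, 219) = 1.
By Bézout, 219×(515) + 2014×(-56) = 1.
So 219×515 ≡ 1 (mod 2014), and 515 mod 2014 = 515.

515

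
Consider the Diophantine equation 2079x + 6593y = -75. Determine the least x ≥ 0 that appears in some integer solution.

1760

gcd(6593, 2079):
  6593 = 3·2079 + 356
  2079 = 5·356 + 299
  356 = 1·299 + 57
  299 = 5·57 + 14
  57 = 4·14 + 1
  14 = 14·1
so gcd(6593, 2079) = 1.
1 divides -75, so solutions exist.
Back-substitute for Bézout coefficients:
  1 = 57 - 4·14
  ... = 2079·(-463) + 6593·(146)
Scale by -75/1 = -75: (x₀, y₀) = (34725, -10950).
General solution: x = 34725 + 6593t, y = -10950 - 2079t for integer t.
x ≥ 0: smallest is 34725 mod 6593 = 1760 (at t = -5), with y = -555.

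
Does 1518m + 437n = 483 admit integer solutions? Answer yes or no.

gcd(1518, 437) = 23.
23 divides 483, so integer solutions exist.

yes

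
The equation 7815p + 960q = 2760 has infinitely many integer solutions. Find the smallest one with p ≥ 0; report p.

gcd(7815, 960):
  7815 = 8·960 + 135
  960 = 7·135 + 15
  135 = 9·15
so gcd(7815, 960) = 15.
15 divides 2760, so solutions exist.
Back-substitute for Bézout coefficients:
  15 = 960 - 7·135
  ... = 7815·(-7) + 960·(57)
Scale by 2760/15 = 184: (p₀, q₀) = (-1288, 10488).
General solution: p = -1288 + 64t, q = 10488 - 521t for integer t.
p ≥ 0: smallest is -1288 mod 64 = 56 (at t = 21), with q = -453.

56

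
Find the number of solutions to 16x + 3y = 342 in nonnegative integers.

gcd(16, 3) = 1.
By Bézout, 16·(1) + 3·(-5) = 1.
One solution: (0, 114).
General: x = 0 + 3t, y = 114 - 16t.
x ≥ 0 ⇒ t ≥ 0; y ≥ 0 ⇒ t ≤ 7. So t ∈ [0, 7]: 8 solutions.

8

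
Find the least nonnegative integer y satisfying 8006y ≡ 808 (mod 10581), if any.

gcd(10581, 8006):
  10581 = 1·8006 + 2575
  8006 = 3·2575 + 281
  2575 = 9·281 + 46
  281 = 6·46 + 5
  46 = 9·5 + 1
  5 = 5·1
so gcd(10581, 8006) = 1.
1 divides 808, so solutions exist.
Back-substitute for Bézout coefficients:
  1 = 46 - 9·5
  ... = 8006·(-2071) + 10581·(1567)
So 8006·(-2071) ≡ 1 (mod 10581); multiply by 808: y ≡ -1673368 (mod 10581).
Smallest nonnegative: y = -1673368 mod 10581 = 9011.

9011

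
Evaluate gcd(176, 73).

1

gcd(176, 73):
  176 = 2*73 + 30
  73 = 2*30 + 13
  30 = 2*13 + 4
  13 = 3*4 + 1
  4 = 4*1
so gcd(176, 73) = 1.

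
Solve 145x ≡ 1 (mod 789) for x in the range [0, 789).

604

gcd(789, 145):
  789 = 5*145 + 64
  145 = 2*64 + 17
  64 = 3*17 + 13
  17 = 1*13 + 4
  13 = 3*4 + 1
  4 = 4*1
so gcd(789, 145) = 1.
Back-substitute for Bézout coefficients:
  1 = 13 - 3*4
  ... = 145*(-185) + 789*(34)
So 145*-185 ≡ 1 (mod 789), and -185 mod 789 = 604.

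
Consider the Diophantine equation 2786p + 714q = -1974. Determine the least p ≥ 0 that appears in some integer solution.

gcd(2786, 714):
  2786 = 3×714 + 644
  714 = 1×644 + 70
  644 = 9×70 + 14
  70 = 5×14
so gcd(2786, 714) = 14.
14 divides -1974, so solutions exist.
Back-substitute for Bézout coefficients:
  14 = 644 - 9×70
  ... = 2786×(10) + 714×(-39)
Scale by -1974/14 = -141: (p₀, q₀) = (-1410, 5499).
General solution: p = -1410 + 51t, q = 5499 - 199t for integer t.
p ≥ 0: smallest is -1410 mod 51 = 18 (at t = 28), with q = -73.

18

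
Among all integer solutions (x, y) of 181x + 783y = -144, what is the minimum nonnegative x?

315

gcd(783, 181) = 1  (783 = 4×181 + 59, 181 = 3×59 + 4, 59 = 14×4 + 3, 4 = 1×3 + 1, 3 = 3×1).
1 divides -144, so solutions exist.
Back-substituting, 181×(199) + 783×(-46) = 1.
Scale by -144/1 = -144: (x₀, y₀) = (-28656, 6624).
General solution: x = -28656 + 783t, y = 6624 - 181t for integer t.
x ≥ 0: smallest is -28656 mod 783 = 315 (at t = 37), with y = -73.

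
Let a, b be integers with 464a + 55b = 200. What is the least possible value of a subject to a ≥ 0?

gcd(464, 55):
  464 = 8×55 + 24
  55 = 2×24 + 7
  24 = 3×7 + 3
  7 = 2×3 + 1
  3 = 3×1
so gcd(464, 55) = 1.
1 divides 200, so solutions exist.
Back-substitute for Bézout coefficients:
  1 = 7 - 2×3
  ... = 464×(-16) + 55×(135)
Scale by 200/1 = 200: (a₀, b₀) = (-3200, 27000).
General solution: a = -3200 + 55t, b = 27000 - 464t for integer t.
a ≥ 0: smallest is -3200 mod 55 = 45 (at t = 59), with b = -376.

45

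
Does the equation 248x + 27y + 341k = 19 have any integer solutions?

gcd(248, 27) = 1  (248 = 9·27 + 5, 27 = 5·5 + 2, 5 = 2·2 + 1, 2 = 2·1).
gcd(1, 341) = 1.
1 divides 19, so integer solutions exist.

yes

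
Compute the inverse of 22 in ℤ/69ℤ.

22

gcd(69, 22) = 1.
By Bézout, 22·(22) + 69·(-7) = 1.
So 22·22 ≡ 1 (mod 69), and 22 mod 69 = 22.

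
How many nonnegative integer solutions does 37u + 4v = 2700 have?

19

gcd(37, 4):
  37 = 9·4 + 1
  4 = 4·1
so gcd(37, 4) = 1.
Back-substitute for Bézout coefficients:
  1 = 37 - 9·4
  ... = 37·(1) + 4·(-9)
Scale by 2700: one solution is (2700, -24300). Reduce u mod 4: (0, 675).
General: u = 0 + 4t, v = 675 - 37t.
u ≥ 0 ⇒ t ≥ 0; v ≥ 0 ⇒ t ≤ 18. So t ∈ [0, 18]: 19 solutions.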